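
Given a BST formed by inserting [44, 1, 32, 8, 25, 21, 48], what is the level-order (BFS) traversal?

Tree insertion order: [44, 1, 32, 8, 25, 21, 48]
Tree (level-order array): [44, 1, 48, None, 32, None, None, 8, None, None, 25, 21]
BFS from the root, enqueuing left then right child of each popped node:
  queue [44] -> pop 44, enqueue [1, 48], visited so far: [44]
  queue [1, 48] -> pop 1, enqueue [32], visited so far: [44, 1]
  queue [48, 32] -> pop 48, enqueue [none], visited so far: [44, 1, 48]
  queue [32] -> pop 32, enqueue [8], visited so far: [44, 1, 48, 32]
  queue [8] -> pop 8, enqueue [25], visited so far: [44, 1, 48, 32, 8]
  queue [25] -> pop 25, enqueue [21], visited so far: [44, 1, 48, 32, 8, 25]
  queue [21] -> pop 21, enqueue [none], visited so far: [44, 1, 48, 32, 8, 25, 21]
Result: [44, 1, 48, 32, 8, 25, 21]


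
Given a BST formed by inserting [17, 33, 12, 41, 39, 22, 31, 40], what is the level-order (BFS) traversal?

Tree insertion order: [17, 33, 12, 41, 39, 22, 31, 40]
Tree (level-order array): [17, 12, 33, None, None, 22, 41, None, 31, 39, None, None, None, None, 40]
BFS from the root, enqueuing left then right child of each popped node:
  queue [17] -> pop 17, enqueue [12, 33], visited so far: [17]
  queue [12, 33] -> pop 12, enqueue [none], visited so far: [17, 12]
  queue [33] -> pop 33, enqueue [22, 41], visited so far: [17, 12, 33]
  queue [22, 41] -> pop 22, enqueue [31], visited so far: [17, 12, 33, 22]
  queue [41, 31] -> pop 41, enqueue [39], visited so far: [17, 12, 33, 22, 41]
  queue [31, 39] -> pop 31, enqueue [none], visited so far: [17, 12, 33, 22, 41, 31]
  queue [39] -> pop 39, enqueue [40], visited so far: [17, 12, 33, 22, 41, 31, 39]
  queue [40] -> pop 40, enqueue [none], visited so far: [17, 12, 33, 22, 41, 31, 39, 40]
Result: [17, 12, 33, 22, 41, 31, 39, 40]


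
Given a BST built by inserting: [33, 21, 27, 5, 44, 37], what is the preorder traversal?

Tree insertion order: [33, 21, 27, 5, 44, 37]
Tree (level-order array): [33, 21, 44, 5, 27, 37]
Preorder traversal: [33, 21, 5, 27, 44, 37]


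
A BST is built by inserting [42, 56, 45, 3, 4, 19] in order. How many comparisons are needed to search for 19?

Search path for 19: 42 -> 3 -> 4 -> 19
Found: True
Comparisons: 4


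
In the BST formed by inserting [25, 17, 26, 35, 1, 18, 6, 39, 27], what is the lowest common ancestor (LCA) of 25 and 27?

Tree insertion order: [25, 17, 26, 35, 1, 18, 6, 39, 27]
Tree (level-order array): [25, 17, 26, 1, 18, None, 35, None, 6, None, None, 27, 39]
In a BST, the LCA of p=25, q=27 is the first node v on the
root-to-leaf path with p <= v <= q (go left if both < v, right if both > v).
Walk from root:
  at 25: 25 <= 25 <= 27, this is the LCA
LCA = 25


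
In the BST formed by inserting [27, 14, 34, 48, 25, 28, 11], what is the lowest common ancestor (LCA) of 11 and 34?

Tree insertion order: [27, 14, 34, 48, 25, 28, 11]
Tree (level-order array): [27, 14, 34, 11, 25, 28, 48]
In a BST, the LCA of p=11, q=34 is the first node v on the
root-to-leaf path with p <= v <= q (go left if both < v, right if both > v).
Walk from root:
  at 27: 11 <= 27 <= 34, this is the LCA
LCA = 27


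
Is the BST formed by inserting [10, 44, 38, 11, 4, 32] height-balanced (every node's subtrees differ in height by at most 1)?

Tree (level-order array): [10, 4, 44, None, None, 38, None, 11, None, None, 32]
Definition: a tree is height-balanced if, at every node, |h(left) - h(right)| <= 1 (empty subtree has height -1).
Bottom-up per-node check:
  node 4: h_left=-1, h_right=-1, diff=0 [OK], height=0
  node 32: h_left=-1, h_right=-1, diff=0 [OK], height=0
  node 11: h_left=-1, h_right=0, diff=1 [OK], height=1
  node 38: h_left=1, h_right=-1, diff=2 [FAIL (|1--1|=2 > 1)], height=2
  node 44: h_left=2, h_right=-1, diff=3 [FAIL (|2--1|=3 > 1)], height=3
  node 10: h_left=0, h_right=3, diff=3 [FAIL (|0-3|=3 > 1)], height=4
Node 38 violates the condition: |1 - -1| = 2 > 1.
Result: Not balanced


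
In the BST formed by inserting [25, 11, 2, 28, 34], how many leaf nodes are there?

Tree built from: [25, 11, 2, 28, 34]
Tree (level-order array): [25, 11, 28, 2, None, None, 34]
Rule: A leaf has 0 children.
Per-node child counts:
  node 25: 2 child(ren)
  node 11: 1 child(ren)
  node 2: 0 child(ren)
  node 28: 1 child(ren)
  node 34: 0 child(ren)
Matching nodes: [2, 34]
Count of leaf nodes: 2


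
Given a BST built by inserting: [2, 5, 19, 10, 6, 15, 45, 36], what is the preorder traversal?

Tree insertion order: [2, 5, 19, 10, 6, 15, 45, 36]
Tree (level-order array): [2, None, 5, None, 19, 10, 45, 6, 15, 36]
Preorder traversal: [2, 5, 19, 10, 6, 15, 45, 36]


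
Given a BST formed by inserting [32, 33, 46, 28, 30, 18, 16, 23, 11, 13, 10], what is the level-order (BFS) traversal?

Tree insertion order: [32, 33, 46, 28, 30, 18, 16, 23, 11, 13, 10]
Tree (level-order array): [32, 28, 33, 18, 30, None, 46, 16, 23, None, None, None, None, 11, None, None, None, 10, 13]
BFS from the root, enqueuing left then right child of each popped node:
  queue [32] -> pop 32, enqueue [28, 33], visited so far: [32]
  queue [28, 33] -> pop 28, enqueue [18, 30], visited so far: [32, 28]
  queue [33, 18, 30] -> pop 33, enqueue [46], visited so far: [32, 28, 33]
  queue [18, 30, 46] -> pop 18, enqueue [16, 23], visited so far: [32, 28, 33, 18]
  queue [30, 46, 16, 23] -> pop 30, enqueue [none], visited so far: [32, 28, 33, 18, 30]
  queue [46, 16, 23] -> pop 46, enqueue [none], visited so far: [32, 28, 33, 18, 30, 46]
  queue [16, 23] -> pop 16, enqueue [11], visited so far: [32, 28, 33, 18, 30, 46, 16]
  queue [23, 11] -> pop 23, enqueue [none], visited so far: [32, 28, 33, 18, 30, 46, 16, 23]
  queue [11] -> pop 11, enqueue [10, 13], visited so far: [32, 28, 33, 18, 30, 46, 16, 23, 11]
  queue [10, 13] -> pop 10, enqueue [none], visited so far: [32, 28, 33, 18, 30, 46, 16, 23, 11, 10]
  queue [13] -> pop 13, enqueue [none], visited so far: [32, 28, 33, 18, 30, 46, 16, 23, 11, 10, 13]
Result: [32, 28, 33, 18, 30, 46, 16, 23, 11, 10, 13]


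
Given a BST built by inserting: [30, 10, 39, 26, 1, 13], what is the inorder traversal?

Tree insertion order: [30, 10, 39, 26, 1, 13]
Tree (level-order array): [30, 10, 39, 1, 26, None, None, None, None, 13]
Inorder traversal: [1, 10, 13, 26, 30, 39]


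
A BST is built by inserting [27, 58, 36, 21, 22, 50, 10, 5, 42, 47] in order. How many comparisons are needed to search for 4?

Search path for 4: 27 -> 21 -> 10 -> 5
Found: False
Comparisons: 4


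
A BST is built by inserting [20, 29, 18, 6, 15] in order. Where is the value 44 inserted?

Starting tree (level order): [20, 18, 29, 6, None, None, None, None, 15]
Insertion path: 20 -> 29
Result: insert 44 as right child of 29
Final tree (level order): [20, 18, 29, 6, None, None, 44, None, 15]


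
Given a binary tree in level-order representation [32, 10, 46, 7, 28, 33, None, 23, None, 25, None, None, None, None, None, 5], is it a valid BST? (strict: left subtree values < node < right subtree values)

Level-order array: [32, 10, 46, 7, 28, 33, None, 23, None, 25, None, None, None, None, None, 5]
Validate using subtree bounds (lo, hi): at each node, require lo < value < hi,
then recurse left with hi=value and right with lo=value.
Preorder trace (stopping at first violation):
  at node 32 with bounds (-inf, +inf): OK
  at node 10 with bounds (-inf, 32): OK
  at node 7 with bounds (-inf, 10): OK
  at node 23 with bounds (-inf, 7): VIOLATION
Node 23 violates its bound: not (-inf < 23 < 7).
Result: Not a valid BST


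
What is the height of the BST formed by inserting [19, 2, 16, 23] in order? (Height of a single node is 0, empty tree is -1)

Insertion order: [19, 2, 16, 23]
Tree (level-order array): [19, 2, 23, None, 16]
Compute height bottom-up (empty subtree = -1):
  height(16) = 1 + max(-1, -1) = 0
  height(2) = 1 + max(-1, 0) = 1
  height(23) = 1 + max(-1, -1) = 0
  height(19) = 1 + max(1, 0) = 2
Height = 2


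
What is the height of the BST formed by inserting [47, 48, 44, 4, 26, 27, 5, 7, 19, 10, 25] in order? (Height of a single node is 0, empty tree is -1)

Insertion order: [47, 48, 44, 4, 26, 27, 5, 7, 19, 10, 25]
Tree (level-order array): [47, 44, 48, 4, None, None, None, None, 26, 5, 27, None, 7, None, None, None, 19, 10, 25]
Compute height bottom-up (empty subtree = -1):
  height(10) = 1 + max(-1, -1) = 0
  height(25) = 1 + max(-1, -1) = 0
  height(19) = 1 + max(0, 0) = 1
  height(7) = 1 + max(-1, 1) = 2
  height(5) = 1 + max(-1, 2) = 3
  height(27) = 1 + max(-1, -1) = 0
  height(26) = 1 + max(3, 0) = 4
  height(4) = 1 + max(-1, 4) = 5
  height(44) = 1 + max(5, -1) = 6
  height(48) = 1 + max(-1, -1) = 0
  height(47) = 1 + max(6, 0) = 7
Height = 7


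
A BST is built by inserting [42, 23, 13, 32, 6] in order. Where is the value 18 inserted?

Starting tree (level order): [42, 23, None, 13, 32, 6]
Insertion path: 42 -> 23 -> 13
Result: insert 18 as right child of 13
Final tree (level order): [42, 23, None, 13, 32, 6, 18]


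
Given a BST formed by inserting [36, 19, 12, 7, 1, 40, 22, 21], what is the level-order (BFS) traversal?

Tree insertion order: [36, 19, 12, 7, 1, 40, 22, 21]
Tree (level-order array): [36, 19, 40, 12, 22, None, None, 7, None, 21, None, 1]
BFS from the root, enqueuing left then right child of each popped node:
  queue [36] -> pop 36, enqueue [19, 40], visited so far: [36]
  queue [19, 40] -> pop 19, enqueue [12, 22], visited so far: [36, 19]
  queue [40, 12, 22] -> pop 40, enqueue [none], visited so far: [36, 19, 40]
  queue [12, 22] -> pop 12, enqueue [7], visited so far: [36, 19, 40, 12]
  queue [22, 7] -> pop 22, enqueue [21], visited so far: [36, 19, 40, 12, 22]
  queue [7, 21] -> pop 7, enqueue [1], visited so far: [36, 19, 40, 12, 22, 7]
  queue [21, 1] -> pop 21, enqueue [none], visited so far: [36, 19, 40, 12, 22, 7, 21]
  queue [1] -> pop 1, enqueue [none], visited so far: [36, 19, 40, 12, 22, 7, 21, 1]
Result: [36, 19, 40, 12, 22, 7, 21, 1]


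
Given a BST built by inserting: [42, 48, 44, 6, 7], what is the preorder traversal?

Tree insertion order: [42, 48, 44, 6, 7]
Tree (level-order array): [42, 6, 48, None, 7, 44]
Preorder traversal: [42, 6, 7, 48, 44]


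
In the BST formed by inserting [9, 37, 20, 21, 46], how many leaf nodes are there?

Tree built from: [9, 37, 20, 21, 46]
Tree (level-order array): [9, None, 37, 20, 46, None, 21]
Rule: A leaf has 0 children.
Per-node child counts:
  node 9: 1 child(ren)
  node 37: 2 child(ren)
  node 20: 1 child(ren)
  node 21: 0 child(ren)
  node 46: 0 child(ren)
Matching nodes: [21, 46]
Count of leaf nodes: 2


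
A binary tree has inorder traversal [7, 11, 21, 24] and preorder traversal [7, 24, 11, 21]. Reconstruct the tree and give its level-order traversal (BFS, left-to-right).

Inorder:  [7, 11, 21, 24]
Preorder: [7, 24, 11, 21]
Algorithm: preorder visits root first, so consume preorder in order;
for each root, split the current inorder slice at that value into
left-subtree inorder and right-subtree inorder, then recurse.
Recursive splits:
  root=7; inorder splits into left=[], right=[11, 21, 24]
  root=24; inorder splits into left=[11, 21], right=[]
  root=11; inorder splits into left=[], right=[21]
  root=21; inorder splits into left=[], right=[]
Reconstructed level-order: [7, 24, 11, 21]


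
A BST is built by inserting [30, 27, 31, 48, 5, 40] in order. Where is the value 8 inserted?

Starting tree (level order): [30, 27, 31, 5, None, None, 48, None, None, 40]
Insertion path: 30 -> 27 -> 5
Result: insert 8 as right child of 5
Final tree (level order): [30, 27, 31, 5, None, None, 48, None, 8, 40]


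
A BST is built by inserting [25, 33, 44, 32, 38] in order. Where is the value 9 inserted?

Starting tree (level order): [25, None, 33, 32, 44, None, None, 38]
Insertion path: 25
Result: insert 9 as left child of 25
Final tree (level order): [25, 9, 33, None, None, 32, 44, None, None, 38]


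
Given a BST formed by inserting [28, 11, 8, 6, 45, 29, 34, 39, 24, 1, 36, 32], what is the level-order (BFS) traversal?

Tree insertion order: [28, 11, 8, 6, 45, 29, 34, 39, 24, 1, 36, 32]
Tree (level-order array): [28, 11, 45, 8, 24, 29, None, 6, None, None, None, None, 34, 1, None, 32, 39, None, None, None, None, 36]
BFS from the root, enqueuing left then right child of each popped node:
  queue [28] -> pop 28, enqueue [11, 45], visited so far: [28]
  queue [11, 45] -> pop 11, enqueue [8, 24], visited so far: [28, 11]
  queue [45, 8, 24] -> pop 45, enqueue [29], visited so far: [28, 11, 45]
  queue [8, 24, 29] -> pop 8, enqueue [6], visited so far: [28, 11, 45, 8]
  queue [24, 29, 6] -> pop 24, enqueue [none], visited so far: [28, 11, 45, 8, 24]
  queue [29, 6] -> pop 29, enqueue [34], visited so far: [28, 11, 45, 8, 24, 29]
  queue [6, 34] -> pop 6, enqueue [1], visited so far: [28, 11, 45, 8, 24, 29, 6]
  queue [34, 1] -> pop 34, enqueue [32, 39], visited so far: [28, 11, 45, 8, 24, 29, 6, 34]
  queue [1, 32, 39] -> pop 1, enqueue [none], visited so far: [28, 11, 45, 8, 24, 29, 6, 34, 1]
  queue [32, 39] -> pop 32, enqueue [none], visited so far: [28, 11, 45, 8, 24, 29, 6, 34, 1, 32]
  queue [39] -> pop 39, enqueue [36], visited so far: [28, 11, 45, 8, 24, 29, 6, 34, 1, 32, 39]
  queue [36] -> pop 36, enqueue [none], visited so far: [28, 11, 45, 8, 24, 29, 6, 34, 1, 32, 39, 36]
Result: [28, 11, 45, 8, 24, 29, 6, 34, 1, 32, 39, 36]


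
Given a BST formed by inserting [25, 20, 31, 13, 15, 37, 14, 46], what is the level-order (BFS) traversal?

Tree insertion order: [25, 20, 31, 13, 15, 37, 14, 46]
Tree (level-order array): [25, 20, 31, 13, None, None, 37, None, 15, None, 46, 14]
BFS from the root, enqueuing left then right child of each popped node:
  queue [25] -> pop 25, enqueue [20, 31], visited so far: [25]
  queue [20, 31] -> pop 20, enqueue [13], visited so far: [25, 20]
  queue [31, 13] -> pop 31, enqueue [37], visited so far: [25, 20, 31]
  queue [13, 37] -> pop 13, enqueue [15], visited so far: [25, 20, 31, 13]
  queue [37, 15] -> pop 37, enqueue [46], visited so far: [25, 20, 31, 13, 37]
  queue [15, 46] -> pop 15, enqueue [14], visited so far: [25, 20, 31, 13, 37, 15]
  queue [46, 14] -> pop 46, enqueue [none], visited so far: [25, 20, 31, 13, 37, 15, 46]
  queue [14] -> pop 14, enqueue [none], visited so far: [25, 20, 31, 13, 37, 15, 46, 14]
Result: [25, 20, 31, 13, 37, 15, 46, 14]


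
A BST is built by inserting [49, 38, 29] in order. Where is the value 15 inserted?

Starting tree (level order): [49, 38, None, 29]
Insertion path: 49 -> 38 -> 29
Result: insert 15 as left child of 29
Final tree (level order): [49, 38, None, 29, None, 15]


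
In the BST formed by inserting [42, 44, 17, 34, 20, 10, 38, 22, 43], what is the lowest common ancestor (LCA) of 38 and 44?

Tree insertion order: [42, 44, 17, 34, 20, 10, 38, 22, 43]
Tree (level-order array): [42, 17, 44, 10, 34, 43, None, None, None, 20, 38, None, None, None, 22]
In a BST, the LCA of p=38, q=44 is the first node v on the
root-to-leaf path with p <= v <= q (go left if both < v, right if both > v).
Walk from root:
  at 42: 38 <= 42 <= 44, this is the LCA
LCA = 42


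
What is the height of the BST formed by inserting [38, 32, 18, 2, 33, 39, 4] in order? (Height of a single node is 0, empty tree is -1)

Insertion order: [38, 32, 18, 2, 33, 39, 4]
Tree (level-order array): [38, 32, 39, 18, 33, None, None, 2, None, None, None, None, 4]
Compute height bottom-up (empty subtree = -1):
  height(4) = 1 + max(-1, -1) = 0
  height(2) = 1 + max(-1, 0) = 1
  height(18) = 1 + max(1, -1) = 2
  height(33) = 1 + max(-1, -1) = 0
  height(32) = 1 + max(2, 0) = 3
  height(39) = 1 + max(-1, -1) = 0
  height(38) = 1 + max(3, 0) = 4
Height = 4


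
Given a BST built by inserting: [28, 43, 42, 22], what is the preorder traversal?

Tree insertion order: [28, 43, 42, 22]
Tree (level-order array): [28, 22, 43, None, None, 42]
Preorder traversal: [28, 22, 43, 42]


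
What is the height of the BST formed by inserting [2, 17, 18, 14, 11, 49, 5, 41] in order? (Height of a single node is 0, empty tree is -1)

Insertion order: [2, 17, 18, 14, 11, 49, 5, 41]
Tree (level-order array): [2, None, 17, 14, 18, 11, None, None, 49, 5, None, 41]
Compute height bottom-up (empty subtree = -1):
  height(5) = 1 + max(-1, -1) = 0
  height(11) = 1 + max(0, -1) = 1
  height(14) = 1 + max(1, -1) = 2
  height(41) = 1 + max(-1, -1) = 0
  height(49) = 1 + max(0, -1) = 1
  height(18) = 1 + max(-1, 1) = 2
  height(17) = 1 + max(2, 2) = 3
  height(2) = 1 + max(-1, 3) = 4
Height = 4


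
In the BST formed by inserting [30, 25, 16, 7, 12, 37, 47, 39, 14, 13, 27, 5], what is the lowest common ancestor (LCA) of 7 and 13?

Tree insertion order: [30, 25, 16, 7, 12, 37, 47, 39, 14, 13, 27, 5]
Tree (level-order array): [30, 25, 37, 16, 27, None, 47, 7, None, None, None, 39, None, 5, 12, None, None, None, None, None, 14, 13]
In a BST, the LCA of p=7, q=13 is the first node v on the
root-to-leaf path with p <= v <= q (go left if both < v, right if both > v).
Walk from root:
  at 30: both 7 and 13 < 30, go left
  at 25: both 7 and 13 < 25, go left
  at 16: both 7 and 13 < 16, go left
  at 7: 7 <= 7 <= 13, this is the LCA
LCA = 7


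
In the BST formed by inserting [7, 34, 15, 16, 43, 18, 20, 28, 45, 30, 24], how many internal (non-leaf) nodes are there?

Tree built from: [7, 34, 15, 16, 43, 18, 20, 28, 45, 30, 24]
Tree (level-order array): [7, None, 34, 15, 43, None, 16, None, 45, None, 18, None, None, None, 20, None, 28, 24, 30]
Rule: An internal node has at least one child.
Per-node child counts:
  node 7: 1 child(ren)
  node 34: 2 child(ren)
  node 15: 1 child(ren)
  node 16: 1 child(ren)
  node 18: 1 child(ren)
  node 20: 1 child(ren)
  node 28: 2 child(ren)
  node 24: 0 child(ren)
  node 30: 0 child(ren)
  node 43: 1 child(ren)
  node 45: 0 child(ren)
Matching nodes: [7, 34, 15, 16, 18, 20, 28, 43]
Count of internal (non-leaf) nodes: 8


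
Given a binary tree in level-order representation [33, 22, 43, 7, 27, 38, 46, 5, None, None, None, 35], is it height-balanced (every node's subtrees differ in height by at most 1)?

Tree (level-order array): [33, 22, 43, 7, 27, 38, 46, 5, None, None, None, 35]
Definition: a tree is height-balanced if, at every node, |h(left) - h(right)| <= 1 (empty subtree has height -1).
Bottom-up per-node check:
  node 5: h_left=-1, h_right=-1, diff=0 [OK], height=0
  node 7: h_left=0, h_right=-1, diff=1 [OK], height=1
  node 27: h_left=-1, h_right=-1, diff=0 [OK], height=0
  node 22: h_left=1, h_right=0, diff=1 [OK], height=2
  node 35: h_left=-1, h_right=-1, diff=0 [OK], height=0
  node 38: h_left=0, h_right=-1, diff=1 [OK], height=1
  node 46: h_left=-1, h_right=-1, diff=0 [OK], height=0
  node 43: h_left=1, h_right=0, diff=1 [OK], height=2
  node 33: h_left=2, h_right=2, diff=0 [OK], height=3
All nodes satisfy the balance condition.
Result: Balanced


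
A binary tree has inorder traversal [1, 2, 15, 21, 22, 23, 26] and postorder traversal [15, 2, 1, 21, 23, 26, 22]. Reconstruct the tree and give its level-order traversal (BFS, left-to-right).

Inorder:   [1, 2, 15, 21, 22, 23, 26]
Postorder: [15, 2, 1, 21, 23, 26, 22]
Algorithm: postorder visits root last, so walk postorder right-to-left;
each value is the root of the current inorder slice — split it at that
value, recurse on the right subtree first, then the left.
Recursive splits:
  root=22; inorder splits into left=[1, 2, 15, 21], right=[23, 26]
  root=26; inorder splits into left=[23], right=[]
  root=23; inorder splits into left=[], right=[]
  root=21; inorder splits into left=[1, 2, 15], right=[]
  root=1; inorder splits into left=[], right=[2, 15]
  root=2; inorder splits into left=[], right=[15]
  root=15; inorder splits into left=[], right=[]
Reconstructed level-order: [22, 21, 26, 1, 23, 2, 15]


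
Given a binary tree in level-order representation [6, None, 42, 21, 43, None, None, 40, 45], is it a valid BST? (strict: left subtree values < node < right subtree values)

Level-order array: [6, None, 42, 21, 43, None, None, 40, 45]
Validate using subtree bounds (lo, hi): at each node, require lo < value < hi,
then recurse left with hi=value and right with lo=value.
Preorder trace (stopping at first violation):
  at node 6 with bounds (-inf, +inf): OK
  at node 42 with bounds (6, +inf): OK
  at node 21 with bounds (6, 42): OK
  at node 43 with bounds (42, +inf): OK
  at node 40 with bounds (42, 43): VIOLATION
Node 40 violates its bound: not (42 < 40 < 43).
Result: Not a valid BST


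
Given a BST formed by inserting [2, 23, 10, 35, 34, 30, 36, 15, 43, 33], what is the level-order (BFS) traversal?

Tree insertion order: [2, 23, 10, 35, 34, 30, 36, 15, 43, 33]
Tree (level-order array): [2, None, 23, 10, 35, None, 15, 34, 36, None, None, 30, None, None, 43, None, 33]
BFS from the root, enqueuing left then right child of each popped node:
  queue [2] -> pop 2, enqueue [23], visited so far: [2]
  queue [23] -> pop 23, enqueue [10, 35], visited so far: [2, 23]
  queue [10, 35] -> pop 10, enqueue [15], visited so far: [2, 23, 10]
  queue [35, 15] -> pop 35, enqueue [34, 36], visited so far: [2, 23, 10, 35]
  queue [15, 34, 36] -> pop 15, enqueue [none], visited so far: [2, 23, 10, 35, 15]
  queue [34, 36] -> pop 34, enqueue [30], visited so far: [2, 23, 10, 35, 15, 34]
  queue [36, 30] -> pop 36, enqueue [43], visited so far: [2, 23, 10, 35, 15, 34, 36]
  queue [30, 43] -> pop 30, enqueue [33], visited so far: [2, 23, 10, 35, 15, 34, 36, 30]
  queue [43, 33] -> pop 43, enqueue [none], visited so far: [2, 23, 10, 35, 15, 34, 36, 30, 43]
  queue [33] -> pop 33, enqueue [none], visited so far: [2, 23, 10, 35, 15, 34, 36, 30, 43, 33]
Result: [2, 23, 10, 35, 15, 34, 36, 30, 43, 33]


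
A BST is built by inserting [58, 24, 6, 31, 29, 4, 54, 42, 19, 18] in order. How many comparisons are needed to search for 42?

Search path for 42: 58 -> 24 -> 31 -> 54 -> 42
Found: True
Comparisons: 5


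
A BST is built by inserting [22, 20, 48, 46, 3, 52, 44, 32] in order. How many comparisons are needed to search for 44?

Search path for 44: 22 -> 48 -> 46 -> 44
Found: True
Comparisons: 4


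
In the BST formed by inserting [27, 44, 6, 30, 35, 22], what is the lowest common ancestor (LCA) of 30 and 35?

Tree insertion order: [27, 44, 6, 30, 35, 22]
Tree (level-order array): [27, 6, 44, None, 22, 30, None, None, None, None, 35]
In a BST, the LCA of p=30, q=35 is the first node v on the
root-to-leaf path with p <= v <= q (go left if both < v, right if both > v).
Walk from root:
  at 27: both 30 and 35 > 27, go right
  at 44: both 30 and 35 < 44, go left
  at 30: 30 <= 30 <= 35, this is the LCA
LCA = 30


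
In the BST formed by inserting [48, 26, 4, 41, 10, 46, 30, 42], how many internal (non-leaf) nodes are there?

Tree built from: [48, 26, 4, 41, 10, 46, 30, 42]
Tree (level-order array): [48, 26, None, 4, 41, None, 10, 30, 46, None, None, None, None, 42]
Rule: An internal node has at least one child.
Per-node child counts:
  node 48: 1 child(ren)
  node 26: 2 child(ren)
  node 4: 1 child(ren)
  node 10: 0 child(ren)
  node 41: 2 child(ren)
  node 30: 0 child(ren)
  node 46: 1 child(ren)
  node 42: 0 child(ren)
Matching nodes: [48, 26, 4, 41, 46]
Count of internal (non-leaf) nodes: 5


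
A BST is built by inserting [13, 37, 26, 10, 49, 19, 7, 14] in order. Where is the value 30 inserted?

Starting tree (level order): [13, 10, 37, 7, None, 26, 49, None, None, 19, None, None, None, 14]
Insertion path: 13 -> 37 -> 26
Result: insert 30 as right child of 26
Final tree (level order): [13, 10, 37, 7, None, 26, 49, None, None, 19, 30, None, None, 14]


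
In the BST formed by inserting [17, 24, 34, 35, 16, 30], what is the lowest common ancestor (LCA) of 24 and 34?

Tree insertion order: [17, 24, 34, 35, 16, 30]
Tree (level-order array): [17, 16, 24, None, None, None, 34, 30, 35]
In a BST, the LCA of p=24, q=34 is the first node v on the
root-to-leaf path with p <= v <= q (go left if both < v, right if both > v).
Walk from root:
  at 17: both 24 and 34 > 17, go right
  at 24: 24 <= 24 <= 34, this is the LCA
LCA = 24


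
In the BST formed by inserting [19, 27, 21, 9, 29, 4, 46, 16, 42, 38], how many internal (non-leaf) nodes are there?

Tree built from: [19, 27, 21, 9, 29, 4, 46, 16, 42, 38]
Tree (level-order array): [19, 9, 27, 4, 16, 21, 29, None, None, None, None, None, None, None, 46, 42, None, 38]
Rule: An internal node has at least one child.
Per-node child counts:
  node 19: 2 child(ren)
  node 9: 2 child(ren)
  node 4: 0 child(ren)
  node 16: 0 child(ren)
  node 27: 2 child(ren)
  node 21: 0 child(ren)
  node 29: 1 child(ren)
  node 46: 1 child(ren)
  node 42: 1 child(ren)
  node 38: 0 child(ren)
Matching nodes: [19, 9, 27, 29, 46, 42]
Count of internal (non-leaf) nodes: 6


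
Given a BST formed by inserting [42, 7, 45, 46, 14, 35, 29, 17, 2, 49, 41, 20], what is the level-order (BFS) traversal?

Tree insertion order: [42, 7, 45, 46, 14, 35, 29, 17, 2, 49, 41, 20]
Tree (level-order array): [42, 7, 45, 2, 14, None, 46, None, None, None, 35, None, 49, 29, 41, None, None, 17, None, None, None, None, 20]
BFS from the root, enqueuing left then right child of each popped node:
  queue [42] -> pop 42, enqueue [7, 45], visited so far: [42]
  queue [7, 45] -> pop 7, enqueue [2, 14], visited so far: [42, 7]
  queue [45, 2, 14] -> pop 45, enqueue [46], visited so far: [42, 7, 45]
  queue [2, 14, 46] -> pop 2, enqueue [none], visited so far: [42, 7, 45, 2]
  queue [14, 46] -> pop 14, enqueue [35], visited so far: [42, 7, 45, 2, 14]
  queue [46, 35] -> pop 46, enqueue [49], visited so far: [42, 7, 45, 2, 14, 46]
  queue [35, 49] -> pop 35, enqueue [29, 41], visited so far: [42, 7, 45, 2, 14, 46, 35]
  queue [49, 29, 41] -> pop 49, enqueue [none], visited so far: [42, 7, 45, 2, 14, 46, 35, 49]
  queue [29, 41] -> pop 29, enqueue [17], visited so far: [42, 7, 45, 2, 14, 46, 35, 49, 29]
  queue [41, 17] -> pop 41, enqueue [none], visited so far: [42, 7, 45, 2, 14, 46, 35, 49, 29, 41]
  queue [17] -> pop 17, enqueue [20], visited so far: [42, 7, 45, 2, 14, 46, 35, 49, 29, 41, 17]
  queue [20] -> pop 20, enqueue [none], visited so far: [42, 7, 45, 2, 14, 46, 35, 49, 29, 41, 17, 20]
Result: [42, 7, 45, 2, 14, 46, 35, 49, 29, 41, 17, 20]


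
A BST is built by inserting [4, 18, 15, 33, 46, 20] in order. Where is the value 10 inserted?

Starting tree (level order): [4, None, 18, 15, 33, None, None, 20, 46]
Insertion path: 4 -> 18 -> 15
Result: insert 10 as left child of 15
Final tree (level order): [4, None, 18, 15, 33, 10, None, 20, 46]


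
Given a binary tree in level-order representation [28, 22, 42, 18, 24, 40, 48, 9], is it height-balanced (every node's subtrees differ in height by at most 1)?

Tree (level-order array): [28, 22, 42, 18, 24, 40, 48, 9]
Definition: a tree is height-balanced if, at every node, |h(left) - h(right)| <= 1 (empty subtree has height -1).
Bottom-up per-node check:
  node 9: h_left=-1, h_right=-1, diff=0 [OK], height=0
  node 18: h_left=0, h_right=-1, diff=1 [OK], height=1
  node 24: h_left=-1, h_right=-1, diff=0 [OK], height=0
  node 22: h_left=1, h_right=0, diff=1 [OK], height=2
  node 40: h_left=-1, h_right=-1, diff=0 [OK], height=0
  node 48: h_left=-1, h_right=-1, diff=0 [OK], height=0
  node 42: h_left=0, h_right=0, diff=0 [OK], height=1
  node 28: h_left=2, h_right=1, diff=1 [OK], height=3
All nodes satisfy the balance condition.
Result: Balanced


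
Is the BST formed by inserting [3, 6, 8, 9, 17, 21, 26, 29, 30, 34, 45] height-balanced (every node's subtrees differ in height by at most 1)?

Tree (level-order array): [3, None, 6, None, 8, None, 9, None, 17, None, 21, None, 26, None, 29, None, 30, None, 34, None, 45]
Definition: a tree is height-balanced if, at every node, |h(left) - h(right)| <= 1 (empty subtree has height -1).
Bottom-up per-node check:
  node 45: h_left=-1, h_right=-1, diff=0 [OK], height=0
  node 34: h_left=-1, h_right=0, diff=1 [OK], height=1
  node 30: h_left=-1, h_right=1, diff=2 [FAIL (|-1-1|=2 > 1)], height=2
  node 29: h_left=-1, h_right=2, diff=3 [FAIL (|-1-2|=3 > 1)], height=3
  node 26: h_left=-1, h_right=3, diff=4 [FAIL (|-1-3|=4 > 1)], height=4
  node 21: h_left=-1, h_right=4, diff=5 [FAIL (|-1-4|=5 > 1)], height=5
  node 17: h_left=-1, h_right=5, diff=6 [FAIL (|-1-5|=6 > 1)], height=6
  node 9: h_left=-1, h_right=6, diff=7 [FAIL (|-1-6|=7 > 1)], height=7
  node 8: h_left=-1, h_right=7, diff=8 [FAIL (|-1-7|=8 > 1)], height=8
  node 6: h_left=-1, h_right=8, diff=9 [FAIL (|-1-8|=9 > 1)], height=9
  node 3: h_left=-1, h_right=9, diff=10 [FAIL (|-1-9|=10 > 1)], height=10
Node 30 violates the condition: |-1 - 1| = 2 > 1.
Result: Not balanced


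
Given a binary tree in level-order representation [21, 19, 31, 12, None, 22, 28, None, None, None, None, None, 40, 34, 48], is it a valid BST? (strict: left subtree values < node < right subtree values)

Level-order array: [21, 19, 31, 12, None, 22, 28, None, None, None, None, None, 40, 34, 48]
Validate using subtree bounds (lo, hi): at each node, require lo < value < hi,
then recurse left with hi=value and right with lo=value.
Preorder trace (stopping at first violation):
  at node 21 with bounds (-inf, +inf): OK
  at node 19 with bounds (-inf, 21): OK
  at node 12 with bounds (-inf, 19): OK
  at node 31 with bounds (21, +inf): OK
  at node 22 with bounds (21, 31): OK
  at node 28 with bounds (31, +inf): VIOLATION
Node 28 violates its bound: not (31 < 28 < +inf).
Result: Not a valid BST


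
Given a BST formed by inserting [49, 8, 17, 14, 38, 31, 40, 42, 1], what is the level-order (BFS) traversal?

Tree insertion order: [49, 8, 17, 14, 38, 31, 40, 42, 1]
Tree (level-order array): [49, 8, None, 1, 17, None, None, 14, 38, None, None, 31, 40, None, None, None, 42]
BFS from the root, enqueuing left then right child of each popped node:
  queue [49] -> pop 49, enqueue [8], visited so far: [49]
  queue [8] -> pop 8, enqueue [1, 17], visited so far: [49, 8]
  queue [1, 17] -> pop 1, enqueue [none], visited so far: [49, 8, 1]
  queue [17] -> pop 17, enqueue [14, 38], visited so far: [49, 8, 1, 17]
  queue [14, 38] -> pop 14, enqueue [none], visited so far: [49, 8, 1, 17, 14]
  queue [38] -> pop 38, enqueue [31, 40], visited so far: [49, 8, 1, 17, 14, 38]
  queue [31, 40] -> pop 31, enqueue [none], visited so far: [49, 8, 1, 17, 14, 38, 31]
  queue [40] -> pop 40, enqueue [42], visited so far: [49, 8, 1, 17, 14, 38, 31, 40]
  queue [42] -> pop 42, enqueue [none], visited so far: [49, 8, 1, 17, 14, 38, 31, 40, 42]
Result: [49, 8, 1, 17, 14, 38, 31, 40, 42]


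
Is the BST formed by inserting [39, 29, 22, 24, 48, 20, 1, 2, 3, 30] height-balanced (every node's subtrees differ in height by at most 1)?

Tree (level-order array): [39, 29, 48, 22, 30, None, None, 20, 24, None, None, 1, None, None, None, None, 2, None, 3]
Definition: a tree is height-balanced if, at every node, |h(left) - h(right)| <= 1 (empty subtree has height -1).
Bottom-up per-node check:
  node 3: h_left=-1, h_right=-1, diff=0 [OK], height=0
  node 2: h_left=-1, h_right=0, diff=1 [OK], height=1
  node 1: h_left=-1, h_right=1, diff=2 [FAIL (|-1-1|=2 > 1)], height=2
  node 20: h_left=2, h_right=-1, diff=3 [FAIL (|2--1|=3 > 1)], height=3
  node 24: h_left=-1, h_right=-1, diff=0 [OK], height=0
  node 22: h_left=3, h_right=0, diff=3 [FAIL (|3-0|=3 > 1)], height=4
  node 30: h_left=-1, h_right=-1, diff=0 [OK], height=0
  node 29: h_left=4, h_right=0, diff=4 [FAIL (|4-0|=4 > 1)], height=5
  node 48: h_left=-1, h_right=-1, diff=0 [OK], height=0
  node 39: h_left=5, h_right=0, diff=5 [FAIL (|5-0|=5 > 1)], height=6
Node 1 violates the condition: |-1 - 1| = 2 > 1.
Result: Not balanced


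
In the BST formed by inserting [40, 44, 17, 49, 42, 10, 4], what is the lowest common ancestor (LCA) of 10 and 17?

Tree insertion order: [40, 44, 17, 49, 42, 10, 4]
Tree (level-order array): [40, 17, 44, 10, None, 42, 49, 4]
In a BST, the LCA of p=10, q=17 is the first node v on the
root-to-leaf path with p <= v <= q (go left if both < v, right if both > v).
Walk from root:
  at 40: both 10 and 17 < 40, go left
  at 17: 10 <= 17 <= 17, this is the LCA
LCA = 17


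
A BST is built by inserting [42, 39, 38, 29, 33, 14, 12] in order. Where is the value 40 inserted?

Starting tree (level order): [42, 39, None, 38, None, 29, None, 14, 33, 12]
Insertion path: 42 -> 39
Result: insert 40 as right child of 39
Final tree (level order): [42, 39, None, 38, 40, 29, None, None, None, 14, 33, 12]


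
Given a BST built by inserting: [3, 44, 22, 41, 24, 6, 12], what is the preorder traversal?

Tree insertion order: [3, 44, 22, 41, 24, 6, 12]
Tree (level-order array): [3, None, 44, 22, None, 6, 41, None, 12, 24]
Preorder traversal: [3, 44, 22, 6, 12, 41, 24]


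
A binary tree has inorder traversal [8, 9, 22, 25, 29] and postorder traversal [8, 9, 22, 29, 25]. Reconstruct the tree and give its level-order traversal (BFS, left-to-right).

Inorder:   [8, 9, 22, 25, 29]
Postorder: [8, 9, 22, 29, 25]
Algorithm: postorder visits root last, so walk postorder right-to-left;
each value is the root of the current inorder slice — split it at that
value, recurse on the right subtree first, then the left.
Recursive splits:
  root=25; inorder splits into left=[8, 9, 22], right=[29]
  root=29; inorder splits into left=[], right=[]
  root=22; inorder splits into left=[8, 9], right=[]
  root=9; inorder splits into left=[8], right=[]
  root=8; inorder splits into left=[], right=[]
Reconstructed level-order: [25, 22, 29, 9, 8]


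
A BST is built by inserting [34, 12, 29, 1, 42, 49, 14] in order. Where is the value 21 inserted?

Starting tree (level order): [34, 12, 42, 1, 29, None, 49, None, None, 14]
Insertion path: 34 -> 12 -> 29 -> 14
Result: insert 21 as right child of 14
Final tree (level order): [34, 12, 42, 1, 29, None, 49, None, None, 14, None, None, None, None, 21]


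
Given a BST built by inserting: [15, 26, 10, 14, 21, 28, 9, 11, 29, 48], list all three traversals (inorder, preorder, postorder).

Tree insertion order: [15, 26, 10, 14, 21, 28, 9, 11, 29, 48]
Tree (level-order array): [15, 10, 26, 9, 14, 21, 28, None, None, 11, None, None, None, None, 29, None, None, None, 48]
Inorder (L, root, R): [9, 10, 11, 14, 15, 21, 26, 28, 29, 48]
Preorder (root, L, R): [15, 10, 9, 14, 11, 26, 21, 28, 29, 48]
Postorder (L, R, root): [9, 11, 14, 10, 21, 48, 29, 28, 26, 15]


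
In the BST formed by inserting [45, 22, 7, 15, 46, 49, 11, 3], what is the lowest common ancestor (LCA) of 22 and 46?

Tree insertion order: [45, 22, 7, 15, 46, 49, 11, 3]
Tree (level-order array): [45, 22, 46, 7, None, None, 49, 3, 15, None, None, None, None, 11]
In a BST, the LCA of p=22, q=46 is the first node v on the
root-to-leaf path with p <= v <= q (go left if both < v, right if both > v).
Walk from root:
  at 45: 22 <= 45 <= 46, this is the LCA
LCA = 45


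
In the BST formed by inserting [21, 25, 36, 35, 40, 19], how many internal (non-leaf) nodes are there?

Tree built from: [21, 25, 36, 35, 40, 19]
Tree (level-order array): [21, 19, 25, None, None, None, 36, 35, 40]
Rule: An internal node has at least one child.
Per-node child counts:
  node 21: 2 child(ren)
  node 19: 0 child(ren)
  node 25: 1 child(ren)
  node 36: 2 child(ren)
  node 35: 0 child(ren)
  node 40: 0 child(ren)
Matching nodes: [21, 25, 36]
Count of internal (non-leaf) nodes: 3


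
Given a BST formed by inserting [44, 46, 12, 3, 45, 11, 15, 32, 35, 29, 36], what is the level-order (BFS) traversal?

Tree insertion order: [44, 46, 12, 3, 45, 11, 15, 32, 35, 29, 36]
Tree (level-order array): [44, 12, 46, 3, 15, 45, None, None, 11, None, 32, None, None, None, None, 29, 35, None, None, None, 36]
BFS from the root, enqueuing left then right child of each popped node:
  queue [44] -> pop 44, enqueue [12, 46], visited so far: [44]
  queue [12, 46] -> pop 12, enqueue [3, 15], visited so far: [44, 12]
  queue [46, 3, 15] -> pop 46, enqueue [45], visited so far: [44, 12, 46]
  queue [3, 15, 45] -> pop 3, enqueue [11], visited so far: [44, 12, 46, 3]
  queue [15, 45, 11] -> pop 15, enqueue [32], visited so far: [44, 12, 46, 3, 15]
  queue [45, 11, 32] -> pop 45, enqueue [none], visited so far: [44, 12, 46, 3, 15, 45]
  queue [11, 32] -> pop 11, enqueue [none], visited so far: [44, 12, 46, 3, 15, 45, 11]
  queue [32] -> pop 32, enqueue [29, 35], visited so far: [44, 12, 46, 3, 15, 45, 11, 32]
  queue [29, 35] -> pop 29, enqueue [none], visited so far: [44, 12, 46, 3, 15, 45, 11, 32, 29]
  queue [35] -> pop 35, enqueue [36], visited so far: [44, 12, 46, 3, 15, 45, 11, 32, 29, 35]
  queue [36] -> pop 36, enqueue [none], visited so far: [44, 12, 46, 3, 15, 45, 11, 32, 29, 35, 36]
Result: [44, 12, 46, 3, 15, 45, 11, 32, 29, 35, 36]


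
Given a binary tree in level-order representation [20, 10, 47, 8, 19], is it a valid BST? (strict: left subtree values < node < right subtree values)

Level-order array: [20, 10, 47, 8, 19]
Validate using subtree bounds (lo, hi): at each node, require lo < value < hi,
then recurse left with hi=value and right with lo=value.
Preorder trace (stopping at first violation):
  at node 20 with bounds (-inf, +inf): OK
  at node 10 with bounds (-inf, 20): OK
  at node 8 with bounds (-inf, 10): OK
  at node 19 with bounds (10, 20): OK
  at node 47 with bounds (20, +inf): OK
No violation found at any node.
Result: Valid BST


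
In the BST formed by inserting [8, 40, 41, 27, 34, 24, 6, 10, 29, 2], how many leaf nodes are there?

Tree built from: [8, 40, 41, 27, 34, 24, 6, 10, 29, 2]
Tree (level-order array): [8, 6, 40, 2, None, 27, 41, None, None, 24, 34, None, None, 10, None, 29]
Rule: A leaf has 0 children.
Per-node child counts:
  node 8: 2 child(ren)
  node 6: 1 child(ren)
  node 2: 0 child(ren)
  node 40: 2 child(ren)
  node 27: 2 child(ren)
  node 24: 1 child(ren)
  node 10: 0 child(ren)
  node 34: 1 child(ren)
  node 29: 0 child(ren)
  node 41: 0 child(ren)
Matching nodes: [2, 10, 29, 41]
Count of leaf nodes: 4


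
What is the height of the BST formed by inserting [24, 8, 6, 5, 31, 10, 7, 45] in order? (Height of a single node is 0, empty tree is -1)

Insertion order: [24, 8, 6, 5, 31, 10, 7, 45]
Tree (level-order array): [24, 8, 31, 6, 10, None, 45, 5, 7]
Compute height bottom-up (empty subtree = -1):
  height(5) = 1 + max(-1, -1) = 0
  height(7) = 1 + max(-1, -1) = 0
  height(6) = 1 + max(0, 0) = 1
  height(10) = 1 + max(-1, -1) = 0
  height(8) = 1 + max(1, 0) = 2
  height(45) = 1 + max(-1, -1) = 0
  height(31) = 1 + max(-1, 0) = 1
  height(24) = 1 + max(2, 1) = 3
Height = 3


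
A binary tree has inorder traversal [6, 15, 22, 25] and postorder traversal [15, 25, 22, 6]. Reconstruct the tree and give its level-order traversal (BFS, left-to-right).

Inorder:   [6, 15, 22, 25]
Postorder: [15, 25, 22, 6]
Algorithm: postorder visits root last, so walk postorder right-to-left;
each value is the root of the current inorder slice — split it at that
value, recurse on the right subtree first, then the left.
Recursive splits:
  root=6; inorder splits into left=[], right=[15, 22, 25]
  root=22; inorder splits into left=[15], right=[25]
  root=25; inorder splits into left=[], right=[]
  root=15; inorder splits into left=[], right=[]
Reconstructed level-order: [6, 22, 15, 25]


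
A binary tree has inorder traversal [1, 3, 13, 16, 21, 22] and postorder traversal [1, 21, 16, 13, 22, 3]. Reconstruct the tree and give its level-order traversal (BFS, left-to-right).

Inorder:   [1, 3, 13, 16, 21, 22]
Postorder: [1, 21, 16, 13, 22, 3]
Algorithm: postorder visits root last, so walk postorder right-to-left;
each value is the root of the current inorder slice — split it at that
value, recurse on the right subtree first, then the left.
Recursive splits:
  root=3; inorder splits into left=[1], right=[13, 16, 21, 22]
  root=22; inorder splits into left=[13, 16, 21], right=[]
  root=13; inorder splits into left=[], right=[16, 21]
  root=16; inorder splits into left=[], right=[21]
  root=21; inorder splits into left=[], right=[]
  root=1; inorder splits into left=[], right=[]
Reconstructed level-order: [3, 1, 22, 13, 16, 21]


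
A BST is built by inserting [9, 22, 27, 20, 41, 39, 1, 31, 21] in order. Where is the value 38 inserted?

Starting tree (level order): [9, 1, 22, None, None, 20, 27, None, 21, None, 41, None, None, 39, None, 31]
Insertion path: 9 -> 22 -> 27 -> 41 -> 39 -> 31
Result: insert 38 as right child of 31
Final tree (level order): [9, 1, 22, None, None, 20, 27, None, 21, None, 41, None, None, 39, None, 31, None, None, 38]
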